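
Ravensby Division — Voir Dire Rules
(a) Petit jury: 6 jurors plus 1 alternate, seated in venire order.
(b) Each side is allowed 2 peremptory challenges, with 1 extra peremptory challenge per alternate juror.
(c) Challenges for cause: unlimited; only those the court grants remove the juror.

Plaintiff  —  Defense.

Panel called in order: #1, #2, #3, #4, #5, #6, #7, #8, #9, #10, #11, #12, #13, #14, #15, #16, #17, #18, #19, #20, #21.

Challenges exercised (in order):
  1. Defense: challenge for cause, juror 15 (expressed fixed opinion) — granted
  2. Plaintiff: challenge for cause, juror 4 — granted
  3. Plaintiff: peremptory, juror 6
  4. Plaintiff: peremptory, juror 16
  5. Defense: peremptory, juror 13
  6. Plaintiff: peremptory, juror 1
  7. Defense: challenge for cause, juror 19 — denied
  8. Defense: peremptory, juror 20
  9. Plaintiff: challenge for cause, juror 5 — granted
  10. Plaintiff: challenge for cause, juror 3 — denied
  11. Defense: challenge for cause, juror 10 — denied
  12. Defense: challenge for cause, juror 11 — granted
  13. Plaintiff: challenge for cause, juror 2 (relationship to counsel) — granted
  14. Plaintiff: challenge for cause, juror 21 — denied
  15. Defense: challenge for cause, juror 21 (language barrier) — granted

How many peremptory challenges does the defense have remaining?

1

Defense allotment: 2 base + 1 × 1 alternate = 3.
Defense peremptories used: #13, #20 — 2 (for-cause on #15, #19, #10, #11, #21 don't count).
Remaining: 3 − 2 = 1.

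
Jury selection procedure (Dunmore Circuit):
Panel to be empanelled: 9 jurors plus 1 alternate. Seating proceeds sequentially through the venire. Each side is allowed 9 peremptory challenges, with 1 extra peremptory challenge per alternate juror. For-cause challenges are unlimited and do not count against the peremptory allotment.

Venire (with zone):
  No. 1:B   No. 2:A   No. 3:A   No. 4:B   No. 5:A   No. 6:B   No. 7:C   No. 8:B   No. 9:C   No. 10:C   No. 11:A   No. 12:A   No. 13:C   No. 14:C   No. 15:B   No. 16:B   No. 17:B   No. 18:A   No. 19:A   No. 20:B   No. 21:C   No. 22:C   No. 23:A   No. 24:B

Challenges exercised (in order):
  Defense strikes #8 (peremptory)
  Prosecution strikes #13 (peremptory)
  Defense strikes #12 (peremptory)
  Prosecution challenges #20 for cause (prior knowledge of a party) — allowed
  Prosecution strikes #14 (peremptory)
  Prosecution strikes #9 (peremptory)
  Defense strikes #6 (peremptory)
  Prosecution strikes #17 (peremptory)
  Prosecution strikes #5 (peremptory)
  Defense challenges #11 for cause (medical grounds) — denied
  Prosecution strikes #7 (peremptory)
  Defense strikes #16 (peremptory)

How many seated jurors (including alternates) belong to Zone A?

Removed: #5, #6, #7, #8, #9, #12, #13, #14, #16, #17, #20.
Seated (10 incl. alternates): #1, #2, #3, #4, #10, #11, #15, #18, #19, #21.
Of those, in Zone A: #2, #3, #11, #18, #19 → 5.

5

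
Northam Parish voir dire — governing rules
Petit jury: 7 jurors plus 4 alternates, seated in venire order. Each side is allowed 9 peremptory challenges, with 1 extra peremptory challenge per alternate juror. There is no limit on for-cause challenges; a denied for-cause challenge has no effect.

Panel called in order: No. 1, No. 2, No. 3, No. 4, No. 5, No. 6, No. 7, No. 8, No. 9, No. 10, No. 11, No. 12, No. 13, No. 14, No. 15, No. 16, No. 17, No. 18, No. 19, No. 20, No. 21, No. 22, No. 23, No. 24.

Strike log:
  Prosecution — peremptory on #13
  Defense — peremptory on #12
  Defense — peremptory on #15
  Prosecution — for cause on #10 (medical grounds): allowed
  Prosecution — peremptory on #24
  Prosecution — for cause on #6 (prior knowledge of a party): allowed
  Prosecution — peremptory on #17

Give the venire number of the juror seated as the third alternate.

Removed: #6, #10, #12, #13, #15, #17, #24.
Seating in order: seats 1–7 → #1, #2, #3, #4, #5, #7, #8; alternates → #9, #11, #14, #16.
So alternate 3 is #14.

14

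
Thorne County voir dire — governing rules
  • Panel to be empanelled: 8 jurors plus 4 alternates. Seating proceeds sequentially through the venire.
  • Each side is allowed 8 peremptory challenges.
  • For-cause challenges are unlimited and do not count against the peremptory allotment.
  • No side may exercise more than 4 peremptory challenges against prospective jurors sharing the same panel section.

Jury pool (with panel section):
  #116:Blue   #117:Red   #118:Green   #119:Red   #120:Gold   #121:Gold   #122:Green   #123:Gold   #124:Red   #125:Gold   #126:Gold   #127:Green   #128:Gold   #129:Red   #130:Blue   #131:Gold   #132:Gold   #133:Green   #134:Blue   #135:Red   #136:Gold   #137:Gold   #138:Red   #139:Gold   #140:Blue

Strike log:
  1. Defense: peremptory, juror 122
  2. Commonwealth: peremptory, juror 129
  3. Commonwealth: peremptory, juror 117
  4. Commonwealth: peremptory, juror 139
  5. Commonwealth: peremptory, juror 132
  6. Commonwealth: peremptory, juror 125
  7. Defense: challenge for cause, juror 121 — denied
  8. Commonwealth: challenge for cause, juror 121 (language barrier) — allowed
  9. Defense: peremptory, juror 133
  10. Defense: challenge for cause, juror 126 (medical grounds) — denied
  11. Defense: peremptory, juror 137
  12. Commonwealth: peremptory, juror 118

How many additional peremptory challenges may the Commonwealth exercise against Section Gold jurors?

1

Commonwealth peremptories so far: #129, #117, #139, #132, #125, #118 — 6 of 8 used, 2 left overall.
Against Section Gold: #139, #132, #125 — 3 used; per-section cap 4 leaves 1.
Binding limit: min(2, 1) = 1.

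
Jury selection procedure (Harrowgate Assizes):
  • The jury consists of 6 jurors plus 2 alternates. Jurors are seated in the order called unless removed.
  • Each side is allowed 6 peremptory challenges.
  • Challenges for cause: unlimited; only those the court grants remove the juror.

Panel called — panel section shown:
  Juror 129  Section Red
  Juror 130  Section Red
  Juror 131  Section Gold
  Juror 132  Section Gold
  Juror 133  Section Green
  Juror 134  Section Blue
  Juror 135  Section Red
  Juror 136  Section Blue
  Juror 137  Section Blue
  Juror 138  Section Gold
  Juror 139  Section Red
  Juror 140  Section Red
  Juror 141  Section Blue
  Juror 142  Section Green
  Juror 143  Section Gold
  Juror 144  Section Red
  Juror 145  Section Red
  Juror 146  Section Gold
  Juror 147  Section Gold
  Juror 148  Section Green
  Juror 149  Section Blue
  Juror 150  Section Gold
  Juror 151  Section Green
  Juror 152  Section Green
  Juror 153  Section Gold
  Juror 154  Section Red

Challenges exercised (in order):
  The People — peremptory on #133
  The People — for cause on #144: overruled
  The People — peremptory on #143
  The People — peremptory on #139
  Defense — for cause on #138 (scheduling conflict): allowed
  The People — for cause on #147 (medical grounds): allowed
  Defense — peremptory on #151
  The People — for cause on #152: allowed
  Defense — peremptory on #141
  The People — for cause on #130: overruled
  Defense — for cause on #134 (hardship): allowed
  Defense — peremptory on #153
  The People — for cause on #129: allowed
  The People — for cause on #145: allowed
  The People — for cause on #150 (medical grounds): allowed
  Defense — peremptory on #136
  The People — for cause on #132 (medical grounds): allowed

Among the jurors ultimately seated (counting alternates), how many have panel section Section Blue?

Removed: #129, #132, #133, #134, #136, #138, #139, #141, #143, #145, #147, #150, #151, #152, #153.
Seated (8 incl. alternates): #130, #131, #135, #137, #140, #142, #144, #146.
Of those, in Section Blue: #137 → 1.

1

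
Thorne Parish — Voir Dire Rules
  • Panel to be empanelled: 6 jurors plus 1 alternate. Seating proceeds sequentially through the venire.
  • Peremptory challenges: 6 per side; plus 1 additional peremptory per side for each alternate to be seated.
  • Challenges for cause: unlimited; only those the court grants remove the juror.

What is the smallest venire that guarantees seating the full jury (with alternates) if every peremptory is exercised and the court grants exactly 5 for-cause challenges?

Seats to fill: 6 + 1 alternates = 7.
Peremptories: 6 + 1×1 = 7 per side × 2 sides = 14.
For-cause removals: 5.
Minimum venire: 7 + 14 + 5 = 26.

26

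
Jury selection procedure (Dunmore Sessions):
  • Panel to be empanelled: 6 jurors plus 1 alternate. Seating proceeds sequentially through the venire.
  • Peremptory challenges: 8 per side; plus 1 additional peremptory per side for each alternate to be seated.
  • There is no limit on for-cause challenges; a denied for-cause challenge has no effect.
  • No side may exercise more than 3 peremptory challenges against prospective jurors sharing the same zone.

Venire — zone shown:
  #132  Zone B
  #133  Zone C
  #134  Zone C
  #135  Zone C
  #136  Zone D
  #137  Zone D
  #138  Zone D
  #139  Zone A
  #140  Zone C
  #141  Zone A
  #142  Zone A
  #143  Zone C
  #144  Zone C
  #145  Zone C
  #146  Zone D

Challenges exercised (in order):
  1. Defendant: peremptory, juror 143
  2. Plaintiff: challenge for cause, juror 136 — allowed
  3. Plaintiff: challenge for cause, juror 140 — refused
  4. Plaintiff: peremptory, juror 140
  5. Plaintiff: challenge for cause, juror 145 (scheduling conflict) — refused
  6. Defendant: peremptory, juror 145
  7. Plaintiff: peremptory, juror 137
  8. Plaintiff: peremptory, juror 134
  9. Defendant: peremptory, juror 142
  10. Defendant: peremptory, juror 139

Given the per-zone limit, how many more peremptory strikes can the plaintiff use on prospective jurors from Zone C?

1

Plaintiff peremptories so far: #140, #137, #134 — 3 of 9 used, 6 left overall.
Against Zone C: #140, #134 — 2 used; per-zone cap 3 leaves 1.
Binding limit: min(6, 1) = 1.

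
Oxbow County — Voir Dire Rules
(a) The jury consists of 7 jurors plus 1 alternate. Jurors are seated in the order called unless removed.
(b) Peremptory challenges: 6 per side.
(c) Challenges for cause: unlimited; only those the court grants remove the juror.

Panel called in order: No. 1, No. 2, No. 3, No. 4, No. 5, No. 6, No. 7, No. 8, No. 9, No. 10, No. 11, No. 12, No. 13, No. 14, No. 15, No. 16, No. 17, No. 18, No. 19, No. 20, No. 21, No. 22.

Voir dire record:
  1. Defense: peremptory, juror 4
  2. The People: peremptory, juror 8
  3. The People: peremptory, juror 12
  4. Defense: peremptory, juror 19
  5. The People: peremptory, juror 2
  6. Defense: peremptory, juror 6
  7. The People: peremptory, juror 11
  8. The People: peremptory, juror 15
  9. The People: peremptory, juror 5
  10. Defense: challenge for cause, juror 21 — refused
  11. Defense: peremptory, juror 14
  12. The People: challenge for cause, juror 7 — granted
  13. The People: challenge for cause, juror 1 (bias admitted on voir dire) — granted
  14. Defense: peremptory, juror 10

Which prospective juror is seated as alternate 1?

21

Removed: #1, #2, #4, #5, #6, #7, #8, #10, #11, #12, #14, #15, #19. (#21 stays — for-cause denied.)
Seating in order: seats 1–7 → #3, #9, #13, #16, #17, #18, #20; alternates → #21.
So alternate 1 is #21.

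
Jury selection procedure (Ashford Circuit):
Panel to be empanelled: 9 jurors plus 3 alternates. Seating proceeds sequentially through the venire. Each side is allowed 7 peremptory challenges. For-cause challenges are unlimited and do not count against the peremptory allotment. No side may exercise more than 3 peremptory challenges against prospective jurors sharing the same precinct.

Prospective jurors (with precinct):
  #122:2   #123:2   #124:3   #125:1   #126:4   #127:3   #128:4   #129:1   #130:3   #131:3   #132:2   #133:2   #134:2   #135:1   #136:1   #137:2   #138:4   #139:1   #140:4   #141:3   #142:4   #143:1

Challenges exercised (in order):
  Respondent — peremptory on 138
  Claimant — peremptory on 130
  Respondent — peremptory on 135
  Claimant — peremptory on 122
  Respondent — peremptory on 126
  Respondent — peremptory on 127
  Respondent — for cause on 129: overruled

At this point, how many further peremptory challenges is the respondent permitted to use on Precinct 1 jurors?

Respondent peremptories so far: #138, #135, #126, #127 — 4 of 7 used, 3 left overall.
Against Precinct 1: #135 — 1 used; per-precinct cap 3 leaves 2.
Binding limit: min(3, 2) = 2.

2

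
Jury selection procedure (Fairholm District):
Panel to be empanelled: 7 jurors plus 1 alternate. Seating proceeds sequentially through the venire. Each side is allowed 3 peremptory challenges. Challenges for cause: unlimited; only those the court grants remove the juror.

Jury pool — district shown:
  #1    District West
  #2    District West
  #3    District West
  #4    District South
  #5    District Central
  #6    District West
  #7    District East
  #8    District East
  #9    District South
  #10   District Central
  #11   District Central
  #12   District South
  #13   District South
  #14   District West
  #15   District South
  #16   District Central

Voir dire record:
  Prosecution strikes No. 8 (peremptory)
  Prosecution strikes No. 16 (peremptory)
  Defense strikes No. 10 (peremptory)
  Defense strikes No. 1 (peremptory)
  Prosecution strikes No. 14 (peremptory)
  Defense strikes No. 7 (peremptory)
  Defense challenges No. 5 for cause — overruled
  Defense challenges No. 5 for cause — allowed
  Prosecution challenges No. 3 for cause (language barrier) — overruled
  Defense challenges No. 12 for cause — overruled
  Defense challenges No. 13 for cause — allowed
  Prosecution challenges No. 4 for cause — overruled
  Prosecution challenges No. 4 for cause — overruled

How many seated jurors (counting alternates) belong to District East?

Removed: #1, #5, #7, #8, #10, #13, #14, #16.
Seated (8 incl. alternates): #2, #3, #4, #6, #9, #11, #12, #15.
None of those are in District East → 0.

0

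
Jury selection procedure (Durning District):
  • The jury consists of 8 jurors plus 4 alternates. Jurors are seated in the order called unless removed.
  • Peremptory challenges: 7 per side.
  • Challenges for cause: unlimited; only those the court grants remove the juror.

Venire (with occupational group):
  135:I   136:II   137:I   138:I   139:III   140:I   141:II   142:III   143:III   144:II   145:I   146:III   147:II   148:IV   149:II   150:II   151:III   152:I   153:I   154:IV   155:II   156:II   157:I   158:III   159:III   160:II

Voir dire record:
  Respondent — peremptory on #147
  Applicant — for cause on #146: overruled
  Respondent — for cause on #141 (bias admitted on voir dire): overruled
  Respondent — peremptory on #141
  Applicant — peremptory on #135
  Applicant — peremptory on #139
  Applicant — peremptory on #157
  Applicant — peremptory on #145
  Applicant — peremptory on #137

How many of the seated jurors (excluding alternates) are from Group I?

Removed: #135, #137, #139, #141, #145, #147, #157.
Seated jurors 1–8: #136, #138, #140, #142, #143, #144, #146, #148 (alternates #149, #150, #151, #152 not counted).
Of those, in Group I: #138, #140 → 2.

2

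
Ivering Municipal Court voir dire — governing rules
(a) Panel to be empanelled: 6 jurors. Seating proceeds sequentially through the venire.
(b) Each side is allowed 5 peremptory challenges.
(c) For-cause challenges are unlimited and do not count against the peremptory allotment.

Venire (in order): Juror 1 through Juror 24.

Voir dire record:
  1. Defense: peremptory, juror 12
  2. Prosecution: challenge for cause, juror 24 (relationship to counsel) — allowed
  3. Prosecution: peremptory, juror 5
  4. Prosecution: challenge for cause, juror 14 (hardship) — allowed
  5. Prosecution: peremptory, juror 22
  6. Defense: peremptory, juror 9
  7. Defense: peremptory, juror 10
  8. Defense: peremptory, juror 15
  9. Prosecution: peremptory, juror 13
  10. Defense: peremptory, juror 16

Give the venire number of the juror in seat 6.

Removed: #5, #9, #10, #12, #13, #14, #15, #16, #22, #24.
Seating in order: seats 1–6 → #1, #2, #3, #4, #6, #7.
So seat 6 is #7.

7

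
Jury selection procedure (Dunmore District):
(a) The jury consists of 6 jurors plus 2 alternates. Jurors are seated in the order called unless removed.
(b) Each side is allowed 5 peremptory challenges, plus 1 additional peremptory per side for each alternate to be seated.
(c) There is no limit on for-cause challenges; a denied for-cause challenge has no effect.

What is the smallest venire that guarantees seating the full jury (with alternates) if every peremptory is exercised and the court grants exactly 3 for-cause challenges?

25

Seats to fill: 6 + 2 alternates = 8.
Peremptories: 5 + 1×2 = 7 per side × 2 sides = 14.
For-cause removals: 3.
Minimum venire: 8 + 14 + 3 = 25.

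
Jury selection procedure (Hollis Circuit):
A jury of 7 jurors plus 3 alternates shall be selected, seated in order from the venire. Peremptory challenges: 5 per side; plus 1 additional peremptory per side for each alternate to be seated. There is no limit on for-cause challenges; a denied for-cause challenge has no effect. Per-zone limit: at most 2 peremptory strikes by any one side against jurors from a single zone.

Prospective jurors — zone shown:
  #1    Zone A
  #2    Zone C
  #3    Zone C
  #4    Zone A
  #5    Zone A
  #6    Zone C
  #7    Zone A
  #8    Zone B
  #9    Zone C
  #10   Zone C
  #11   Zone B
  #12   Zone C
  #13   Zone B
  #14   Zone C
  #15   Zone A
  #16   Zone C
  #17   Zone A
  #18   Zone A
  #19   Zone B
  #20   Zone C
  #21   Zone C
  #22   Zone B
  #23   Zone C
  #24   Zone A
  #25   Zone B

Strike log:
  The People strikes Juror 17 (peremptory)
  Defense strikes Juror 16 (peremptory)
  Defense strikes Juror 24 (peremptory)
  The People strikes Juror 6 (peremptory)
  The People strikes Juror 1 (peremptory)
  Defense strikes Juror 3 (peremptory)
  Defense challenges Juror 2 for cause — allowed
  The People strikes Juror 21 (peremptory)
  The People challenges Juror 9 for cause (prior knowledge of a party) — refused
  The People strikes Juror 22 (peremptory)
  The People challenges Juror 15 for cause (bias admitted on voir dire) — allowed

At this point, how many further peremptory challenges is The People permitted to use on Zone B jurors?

The People peremptories so far: #17, #6, #1, #21, #22 — 5 of 8 used, 3 left overall.
Against Zone B: #22 — 1 used; per-zone cap 2 leaves 1.
Binding limit: min(3, 1) = 1.

1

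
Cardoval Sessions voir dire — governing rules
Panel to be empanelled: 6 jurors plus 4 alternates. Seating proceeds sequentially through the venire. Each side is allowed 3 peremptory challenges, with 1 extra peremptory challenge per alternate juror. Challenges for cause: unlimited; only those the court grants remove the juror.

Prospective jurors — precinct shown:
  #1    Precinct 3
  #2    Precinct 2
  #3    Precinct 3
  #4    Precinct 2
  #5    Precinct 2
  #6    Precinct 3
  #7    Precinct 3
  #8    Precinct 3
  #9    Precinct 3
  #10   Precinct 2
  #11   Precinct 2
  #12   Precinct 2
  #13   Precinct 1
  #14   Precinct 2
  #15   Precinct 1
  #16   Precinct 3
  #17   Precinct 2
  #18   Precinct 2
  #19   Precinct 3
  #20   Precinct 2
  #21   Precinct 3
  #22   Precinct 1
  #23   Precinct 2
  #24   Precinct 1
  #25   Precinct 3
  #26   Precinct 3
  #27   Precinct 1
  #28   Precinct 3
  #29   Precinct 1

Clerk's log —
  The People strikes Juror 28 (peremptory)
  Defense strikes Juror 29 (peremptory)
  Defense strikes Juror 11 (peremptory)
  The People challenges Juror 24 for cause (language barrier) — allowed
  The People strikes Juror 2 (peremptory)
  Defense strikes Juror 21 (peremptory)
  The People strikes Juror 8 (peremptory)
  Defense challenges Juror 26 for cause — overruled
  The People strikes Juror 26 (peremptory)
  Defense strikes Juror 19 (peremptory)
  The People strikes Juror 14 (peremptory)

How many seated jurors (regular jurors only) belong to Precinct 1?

0

Removed: #2, #8, #11, #14, #19, #21, #24, #26, #28, #29.
Seated jurors 1–6: #1, #3, #4, #5, #6, #7 (alternates #9, #10, #12, #13 not counted).
None of those are in Precinct 1 → 0.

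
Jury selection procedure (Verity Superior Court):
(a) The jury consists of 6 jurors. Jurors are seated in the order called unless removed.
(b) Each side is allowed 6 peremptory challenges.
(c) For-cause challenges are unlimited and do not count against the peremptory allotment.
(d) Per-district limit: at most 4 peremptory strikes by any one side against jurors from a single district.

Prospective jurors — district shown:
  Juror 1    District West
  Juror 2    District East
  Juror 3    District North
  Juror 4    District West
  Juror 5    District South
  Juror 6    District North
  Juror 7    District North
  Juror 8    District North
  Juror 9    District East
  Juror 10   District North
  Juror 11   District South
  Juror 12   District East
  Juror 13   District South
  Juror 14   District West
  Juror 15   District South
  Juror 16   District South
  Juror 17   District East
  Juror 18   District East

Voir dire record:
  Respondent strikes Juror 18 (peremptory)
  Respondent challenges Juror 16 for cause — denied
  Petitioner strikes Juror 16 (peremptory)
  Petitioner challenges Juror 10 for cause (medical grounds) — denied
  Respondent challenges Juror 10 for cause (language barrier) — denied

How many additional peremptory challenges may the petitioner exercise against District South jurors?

Petitioner peremptories so far: #16 — 1 of 6 used, 5 left overall.
Against District South: #16 — 1 used; per-district cap 4 leaves 3.
Binding limit: min(5, 3) = 3.

3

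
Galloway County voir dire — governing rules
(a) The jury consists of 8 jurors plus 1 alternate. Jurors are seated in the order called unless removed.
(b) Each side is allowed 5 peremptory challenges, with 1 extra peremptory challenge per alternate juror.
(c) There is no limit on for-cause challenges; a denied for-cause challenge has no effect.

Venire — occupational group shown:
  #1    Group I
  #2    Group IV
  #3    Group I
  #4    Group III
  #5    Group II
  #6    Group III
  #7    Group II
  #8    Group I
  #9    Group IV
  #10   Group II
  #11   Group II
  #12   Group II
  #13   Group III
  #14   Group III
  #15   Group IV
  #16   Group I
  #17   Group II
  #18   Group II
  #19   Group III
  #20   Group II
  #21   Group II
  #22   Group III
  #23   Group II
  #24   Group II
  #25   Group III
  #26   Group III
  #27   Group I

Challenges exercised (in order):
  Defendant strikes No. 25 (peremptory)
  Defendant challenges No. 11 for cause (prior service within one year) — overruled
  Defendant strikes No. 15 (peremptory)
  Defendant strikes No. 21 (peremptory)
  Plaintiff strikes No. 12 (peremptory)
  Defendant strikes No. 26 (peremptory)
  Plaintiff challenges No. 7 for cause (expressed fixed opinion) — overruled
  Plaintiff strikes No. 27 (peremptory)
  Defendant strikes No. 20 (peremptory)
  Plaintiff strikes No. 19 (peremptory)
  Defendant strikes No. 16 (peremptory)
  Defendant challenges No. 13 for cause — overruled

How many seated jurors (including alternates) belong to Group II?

2

Removed: #12, #15, #16, #19, #20, #21, #25, #26, #27.
Seated (9 incl. alternates): #1, #2, #3, #4, #5, #6, #7, #8, #9.
Of those, in Group II: #5, #7 → 2.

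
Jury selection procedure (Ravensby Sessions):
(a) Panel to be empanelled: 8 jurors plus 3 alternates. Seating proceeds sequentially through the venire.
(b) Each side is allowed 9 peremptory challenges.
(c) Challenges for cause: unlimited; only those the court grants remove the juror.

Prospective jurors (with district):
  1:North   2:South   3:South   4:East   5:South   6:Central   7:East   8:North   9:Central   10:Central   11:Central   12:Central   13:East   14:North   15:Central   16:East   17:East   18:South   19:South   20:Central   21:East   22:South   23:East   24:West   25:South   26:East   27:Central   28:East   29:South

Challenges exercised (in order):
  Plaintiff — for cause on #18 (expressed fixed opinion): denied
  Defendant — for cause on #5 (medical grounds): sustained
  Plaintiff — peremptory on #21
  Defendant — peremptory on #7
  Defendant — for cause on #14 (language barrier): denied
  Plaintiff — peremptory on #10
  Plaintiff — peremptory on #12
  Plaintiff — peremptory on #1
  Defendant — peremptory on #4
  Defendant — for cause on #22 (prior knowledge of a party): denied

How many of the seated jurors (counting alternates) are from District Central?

Removed: #1, #4, #5, #7, #10, #12, #21.
Seated (11 incl. alternates): #2, #3, #6, #8, #9, #11, #13, #14, #15, #16, #17.
Of those, in District Central: #6, #9, #11, #15 → 4.

4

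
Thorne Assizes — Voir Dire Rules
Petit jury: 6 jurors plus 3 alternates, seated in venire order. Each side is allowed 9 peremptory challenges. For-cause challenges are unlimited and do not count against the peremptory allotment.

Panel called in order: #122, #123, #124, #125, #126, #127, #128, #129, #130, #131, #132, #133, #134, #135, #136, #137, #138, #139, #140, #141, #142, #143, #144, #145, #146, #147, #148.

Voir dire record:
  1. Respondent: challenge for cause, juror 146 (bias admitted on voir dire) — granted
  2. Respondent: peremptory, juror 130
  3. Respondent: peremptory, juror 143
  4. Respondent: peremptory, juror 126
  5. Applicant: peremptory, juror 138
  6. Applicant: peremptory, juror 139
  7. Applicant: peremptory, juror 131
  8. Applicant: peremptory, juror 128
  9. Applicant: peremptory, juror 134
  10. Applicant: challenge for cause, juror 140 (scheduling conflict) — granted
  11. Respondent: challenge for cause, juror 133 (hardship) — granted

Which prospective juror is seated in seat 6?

Removed: #126, #128, #130, #131, #133, #134, #138, #139, #140, #143, #146.
Seating in order: seats 1–6 → #122, #123, #124, #125, #127, #129; alternates → #132, #135, #136.
So seat 6 is #129.

129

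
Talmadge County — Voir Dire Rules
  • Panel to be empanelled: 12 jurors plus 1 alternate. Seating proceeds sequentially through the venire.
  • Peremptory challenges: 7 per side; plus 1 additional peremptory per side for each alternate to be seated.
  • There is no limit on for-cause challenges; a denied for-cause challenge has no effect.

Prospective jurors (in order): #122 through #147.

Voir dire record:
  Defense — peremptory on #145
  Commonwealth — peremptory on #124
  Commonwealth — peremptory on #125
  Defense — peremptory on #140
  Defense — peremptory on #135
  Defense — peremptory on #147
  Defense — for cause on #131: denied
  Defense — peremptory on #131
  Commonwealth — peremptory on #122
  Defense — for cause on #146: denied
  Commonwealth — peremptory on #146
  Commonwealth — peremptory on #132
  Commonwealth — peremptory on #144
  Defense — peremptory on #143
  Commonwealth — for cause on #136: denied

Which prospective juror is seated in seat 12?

Removed: #122, #124, #125, #131, #132, #135, #140, #143, #144, #145, #146, #147. (#136 stays — for-cause denied.)
Seating in order: seats 1–12 → #123, #126, #127, #128, #129, #130, #133, #134, #136, #137, #138, #139; alternates → #141.
So seat 12 is #139.

139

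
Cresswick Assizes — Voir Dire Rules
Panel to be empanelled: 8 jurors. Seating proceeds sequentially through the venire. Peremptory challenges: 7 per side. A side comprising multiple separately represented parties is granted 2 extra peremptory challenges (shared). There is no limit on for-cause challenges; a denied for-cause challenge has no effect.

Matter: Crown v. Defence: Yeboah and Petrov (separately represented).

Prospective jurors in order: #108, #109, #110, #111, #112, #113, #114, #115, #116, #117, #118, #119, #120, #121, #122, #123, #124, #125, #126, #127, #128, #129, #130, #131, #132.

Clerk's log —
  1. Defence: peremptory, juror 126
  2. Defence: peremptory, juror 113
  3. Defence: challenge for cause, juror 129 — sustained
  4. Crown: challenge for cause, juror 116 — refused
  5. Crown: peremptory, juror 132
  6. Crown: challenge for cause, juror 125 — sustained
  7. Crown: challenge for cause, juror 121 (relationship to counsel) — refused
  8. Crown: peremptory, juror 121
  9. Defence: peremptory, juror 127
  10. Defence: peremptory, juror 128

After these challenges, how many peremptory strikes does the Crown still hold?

5

Crown allotment: 7.
Crown peremptories used: #132, #121 — 2 (for-cause on #116, #125, #121 don't count).
Remaining: 7 − 2 = 5.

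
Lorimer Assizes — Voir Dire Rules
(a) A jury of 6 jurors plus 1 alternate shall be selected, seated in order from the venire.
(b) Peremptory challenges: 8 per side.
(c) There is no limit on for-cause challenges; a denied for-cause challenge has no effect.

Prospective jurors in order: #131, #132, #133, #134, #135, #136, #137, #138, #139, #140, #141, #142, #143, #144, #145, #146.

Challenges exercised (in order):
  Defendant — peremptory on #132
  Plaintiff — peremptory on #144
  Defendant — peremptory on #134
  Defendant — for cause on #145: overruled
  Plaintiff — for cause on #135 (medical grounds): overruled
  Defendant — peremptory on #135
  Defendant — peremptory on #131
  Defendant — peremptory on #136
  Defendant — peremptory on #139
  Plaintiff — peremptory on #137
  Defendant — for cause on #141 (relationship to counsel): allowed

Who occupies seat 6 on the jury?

Removed: #131, #132, #134, #135, #136, #137, #139, #141, #144. (#145 stays — for-cause denied.)
Seating in order: seats 1–6 → #133, #138, #140, #142, #143, #145; alternates → #146.
So seat 6 is #145.

145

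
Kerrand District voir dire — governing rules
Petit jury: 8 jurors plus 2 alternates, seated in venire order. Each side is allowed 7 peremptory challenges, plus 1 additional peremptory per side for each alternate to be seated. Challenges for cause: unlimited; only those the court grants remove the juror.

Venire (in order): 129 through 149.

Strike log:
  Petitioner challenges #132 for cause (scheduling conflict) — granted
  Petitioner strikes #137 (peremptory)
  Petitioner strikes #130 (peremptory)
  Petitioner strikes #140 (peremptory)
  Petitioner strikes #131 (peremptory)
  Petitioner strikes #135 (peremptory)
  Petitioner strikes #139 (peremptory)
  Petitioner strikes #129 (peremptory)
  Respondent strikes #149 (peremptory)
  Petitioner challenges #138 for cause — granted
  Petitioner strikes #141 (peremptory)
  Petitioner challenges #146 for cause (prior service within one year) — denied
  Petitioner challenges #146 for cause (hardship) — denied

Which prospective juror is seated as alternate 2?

Removed: #129, #130, #131, #132, #135, #137, #138, #139, #140, #141, #149. (#146 stays — for-cause denied.)
Seating in order: seats 1–8 → #133, #134, #136, #142, #143, #144, #145, #146; alternates → #147, #148.
So alternate 2 is #148.

148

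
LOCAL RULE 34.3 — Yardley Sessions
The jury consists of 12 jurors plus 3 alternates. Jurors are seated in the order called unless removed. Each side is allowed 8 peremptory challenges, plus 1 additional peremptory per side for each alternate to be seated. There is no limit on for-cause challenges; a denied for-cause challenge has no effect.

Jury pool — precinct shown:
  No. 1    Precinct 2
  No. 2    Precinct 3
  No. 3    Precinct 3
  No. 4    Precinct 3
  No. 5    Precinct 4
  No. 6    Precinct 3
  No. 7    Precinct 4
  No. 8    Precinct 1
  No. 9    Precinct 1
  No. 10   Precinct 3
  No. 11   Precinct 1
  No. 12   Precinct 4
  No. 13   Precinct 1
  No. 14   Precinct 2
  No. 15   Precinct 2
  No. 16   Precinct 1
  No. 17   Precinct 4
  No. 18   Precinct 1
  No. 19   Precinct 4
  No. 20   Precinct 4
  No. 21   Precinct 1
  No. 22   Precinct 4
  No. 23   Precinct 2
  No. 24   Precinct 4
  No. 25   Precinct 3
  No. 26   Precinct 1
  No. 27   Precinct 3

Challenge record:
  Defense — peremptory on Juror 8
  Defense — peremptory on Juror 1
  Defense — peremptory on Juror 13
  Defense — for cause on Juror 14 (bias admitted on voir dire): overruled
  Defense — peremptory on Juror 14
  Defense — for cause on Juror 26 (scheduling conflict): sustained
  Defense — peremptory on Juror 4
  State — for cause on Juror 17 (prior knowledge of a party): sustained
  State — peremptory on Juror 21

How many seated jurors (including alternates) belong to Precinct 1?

4

Removed: #1, #4, #8, #13, #14, #17, #21, #26.
Seated (15 incl. alternates): #2, #3, #5, #6, #7, #9, #10, #11, #12, #15, #16, #18, #19, #20, #22.
Of those, in Precinct 1: #9, #11, #16, #18 → 4.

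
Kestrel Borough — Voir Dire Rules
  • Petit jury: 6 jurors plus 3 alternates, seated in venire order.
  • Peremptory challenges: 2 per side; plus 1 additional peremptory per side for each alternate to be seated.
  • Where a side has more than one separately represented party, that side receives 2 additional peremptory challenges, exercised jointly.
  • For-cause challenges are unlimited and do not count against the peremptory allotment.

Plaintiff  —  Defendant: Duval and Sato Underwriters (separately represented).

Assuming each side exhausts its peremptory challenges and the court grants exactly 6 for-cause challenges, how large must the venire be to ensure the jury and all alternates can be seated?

27

Seats to fill: 6 + 3 alternates = 9.
Peremptories — Plaintiff: 2 + 1×3 = 5; Defendant: 2 + 1×3 + 2 = 7; total 12.
For-cause removals: 6.
Minimum venire: 9 + 12 + 6 = 27.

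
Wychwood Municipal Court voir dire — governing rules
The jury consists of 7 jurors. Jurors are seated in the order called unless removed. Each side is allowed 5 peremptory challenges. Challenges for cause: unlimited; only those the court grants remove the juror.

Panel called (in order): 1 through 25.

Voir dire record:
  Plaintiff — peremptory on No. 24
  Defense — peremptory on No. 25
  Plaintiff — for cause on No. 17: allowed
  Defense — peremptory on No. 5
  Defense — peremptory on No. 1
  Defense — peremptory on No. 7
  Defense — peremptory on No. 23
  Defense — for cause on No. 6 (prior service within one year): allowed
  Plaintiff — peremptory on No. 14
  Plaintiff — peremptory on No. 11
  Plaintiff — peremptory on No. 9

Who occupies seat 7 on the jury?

13

Removed: #1, #5, #6, #7, #9, #11, #14, #17, #23, #24, #25.
Seating in order: seats 1–7 → #2, #3, #4, #8, #10, #12, #13.
So seat 7 is #13.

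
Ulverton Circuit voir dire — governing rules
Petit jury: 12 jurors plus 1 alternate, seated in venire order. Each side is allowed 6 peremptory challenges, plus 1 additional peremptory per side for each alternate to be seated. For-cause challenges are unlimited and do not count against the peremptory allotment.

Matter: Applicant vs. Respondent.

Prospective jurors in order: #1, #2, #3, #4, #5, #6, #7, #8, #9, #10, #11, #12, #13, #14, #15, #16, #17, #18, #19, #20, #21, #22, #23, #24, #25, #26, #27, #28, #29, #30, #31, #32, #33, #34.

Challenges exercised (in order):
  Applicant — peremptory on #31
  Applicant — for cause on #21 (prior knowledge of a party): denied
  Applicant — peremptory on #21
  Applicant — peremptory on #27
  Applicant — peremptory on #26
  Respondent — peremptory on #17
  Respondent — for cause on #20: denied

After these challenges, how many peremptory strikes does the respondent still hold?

6

Respondent allotment: 6 base + 1 × 1 alternate = 7.
Respondent peremptories used: #17 — 1 (the for-cause on #20 doesn't count).
Remaining: 7 − 1 = 6.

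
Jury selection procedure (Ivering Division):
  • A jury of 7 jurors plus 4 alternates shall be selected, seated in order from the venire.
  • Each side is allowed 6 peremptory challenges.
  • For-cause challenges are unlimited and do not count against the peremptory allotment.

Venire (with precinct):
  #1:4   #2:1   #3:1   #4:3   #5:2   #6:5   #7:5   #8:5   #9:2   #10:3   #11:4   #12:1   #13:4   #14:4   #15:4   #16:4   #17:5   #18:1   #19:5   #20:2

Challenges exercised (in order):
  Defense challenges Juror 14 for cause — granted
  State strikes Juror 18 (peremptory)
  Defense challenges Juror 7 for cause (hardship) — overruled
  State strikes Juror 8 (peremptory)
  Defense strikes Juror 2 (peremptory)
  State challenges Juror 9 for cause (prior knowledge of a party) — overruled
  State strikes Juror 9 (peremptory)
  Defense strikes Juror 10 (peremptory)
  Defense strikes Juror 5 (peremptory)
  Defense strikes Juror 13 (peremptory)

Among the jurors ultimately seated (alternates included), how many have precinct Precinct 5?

Removed: #2, #5, #8, #9, #10, #13, #14, #18.
Seated (11 incl. alternates): #1, #3, #4, #6, #7, #11, #12, #15, #16, #17, #19.
Of those, in Precinct 5: #6, #7, #17, #19 → 4.

4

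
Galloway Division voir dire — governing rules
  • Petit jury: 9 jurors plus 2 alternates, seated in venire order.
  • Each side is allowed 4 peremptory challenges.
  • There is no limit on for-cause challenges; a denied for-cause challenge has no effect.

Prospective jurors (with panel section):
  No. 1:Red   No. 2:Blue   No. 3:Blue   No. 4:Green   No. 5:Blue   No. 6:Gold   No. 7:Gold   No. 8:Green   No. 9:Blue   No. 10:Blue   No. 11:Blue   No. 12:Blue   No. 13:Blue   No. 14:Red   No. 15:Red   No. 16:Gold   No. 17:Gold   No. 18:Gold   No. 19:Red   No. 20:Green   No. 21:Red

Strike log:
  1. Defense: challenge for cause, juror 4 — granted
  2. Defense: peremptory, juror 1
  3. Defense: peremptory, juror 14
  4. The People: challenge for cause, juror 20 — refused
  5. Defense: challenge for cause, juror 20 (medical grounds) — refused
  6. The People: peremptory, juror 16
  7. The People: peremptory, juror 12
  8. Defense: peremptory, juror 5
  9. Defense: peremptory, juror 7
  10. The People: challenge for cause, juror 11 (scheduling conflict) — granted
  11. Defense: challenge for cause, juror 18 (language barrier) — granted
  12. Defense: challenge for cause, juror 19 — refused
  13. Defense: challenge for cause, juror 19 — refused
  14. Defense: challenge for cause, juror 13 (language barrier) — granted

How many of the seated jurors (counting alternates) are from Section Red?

Removed: #1, #4, #5, #7, #11, #12, #13, #14, #16, #18.
Seated (11 incl. alternates): #2, #3, #6, #8, #9, #10, #15, #17, #19, #20, #21.
Of those, in Section Red: #15, #19, #21 → 3.

3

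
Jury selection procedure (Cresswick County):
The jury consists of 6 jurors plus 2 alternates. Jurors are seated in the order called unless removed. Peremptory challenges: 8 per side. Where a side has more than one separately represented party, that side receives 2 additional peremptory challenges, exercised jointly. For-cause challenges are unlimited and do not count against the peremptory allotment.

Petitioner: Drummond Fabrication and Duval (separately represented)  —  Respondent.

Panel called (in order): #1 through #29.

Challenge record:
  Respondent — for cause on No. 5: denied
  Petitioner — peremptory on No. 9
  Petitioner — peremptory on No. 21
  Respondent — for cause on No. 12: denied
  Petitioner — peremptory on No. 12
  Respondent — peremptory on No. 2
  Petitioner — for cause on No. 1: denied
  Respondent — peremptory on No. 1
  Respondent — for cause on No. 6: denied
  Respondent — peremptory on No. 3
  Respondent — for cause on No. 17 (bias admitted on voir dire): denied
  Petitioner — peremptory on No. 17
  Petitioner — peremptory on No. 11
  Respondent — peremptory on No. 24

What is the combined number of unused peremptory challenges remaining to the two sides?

9

Petitioner allotment: 8 base + 2 multi-party = 10. Respondent allotment: 8.
Petitioner peremptories used: #9, #21, #12, #17, #11 — 5 (the for-cause on #1 doesn't count).
Respondent peremptories used: #2, #1, #3, #24 — 4 (for-cause on #5, #12, #6, #17 don't count).
Remaining: (10 − 5) + (8 − 4) = 9.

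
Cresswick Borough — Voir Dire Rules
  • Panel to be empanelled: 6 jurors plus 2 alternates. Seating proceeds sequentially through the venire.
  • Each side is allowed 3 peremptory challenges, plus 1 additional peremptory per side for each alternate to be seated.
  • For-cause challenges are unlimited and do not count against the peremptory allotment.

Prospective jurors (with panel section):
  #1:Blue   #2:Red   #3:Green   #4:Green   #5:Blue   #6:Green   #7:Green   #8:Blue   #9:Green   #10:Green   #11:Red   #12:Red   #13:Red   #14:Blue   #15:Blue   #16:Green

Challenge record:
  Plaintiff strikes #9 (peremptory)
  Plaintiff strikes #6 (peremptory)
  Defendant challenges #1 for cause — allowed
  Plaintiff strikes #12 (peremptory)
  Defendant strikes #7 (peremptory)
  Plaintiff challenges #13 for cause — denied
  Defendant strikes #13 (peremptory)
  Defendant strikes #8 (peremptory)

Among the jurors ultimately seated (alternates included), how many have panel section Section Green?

Removed: #1, #6, #7, #8, #9, #12, #13.
Seated (8 incl. alternates): #2, #3, #4, #5, #10, #11, #14, #15.
Of those, in Section Green: #3, #4, #10 → 3.

3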